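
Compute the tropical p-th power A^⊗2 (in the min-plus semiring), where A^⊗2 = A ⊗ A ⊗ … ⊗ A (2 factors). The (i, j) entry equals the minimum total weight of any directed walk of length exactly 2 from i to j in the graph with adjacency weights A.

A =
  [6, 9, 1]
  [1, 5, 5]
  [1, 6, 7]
A^⊗2 =
  [2, 7, 7]
  [6, 10, 2]
  [7, 10, 2]

Each entry (A^⊗2)_ij equals the minimum over all length-2 walks i = v_0 → v_1 → … → v_2 = j of Σ_t A[v_t][v_{t+1}]. For example, for (i, j) = (0, 2) we minimise over 3 possible intermediate vertex sequences; the minimum is 7, attained along the walk 0 → 0 → 2.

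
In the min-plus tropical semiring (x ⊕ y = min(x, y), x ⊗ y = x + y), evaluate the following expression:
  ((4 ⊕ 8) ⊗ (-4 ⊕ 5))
((4 ⊕ 8) ⊗ (-4 ⊕ 5)) = 0

Expand innermost to outermost. Recall ⊕ takes the minimum of its arguments and ⊗ takes their sum. Working out the expression ((4 ⊕ 8) ⊗ (-4 ⊕ 5)) gives 0.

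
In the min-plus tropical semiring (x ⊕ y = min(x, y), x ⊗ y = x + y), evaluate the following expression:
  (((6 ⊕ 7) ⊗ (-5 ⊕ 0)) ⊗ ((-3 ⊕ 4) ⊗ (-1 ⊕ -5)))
(((6 ⊕ 7) ⊗ (-5 ⊕ 0)) ⊗ ((-3 ⊕ 4) ⊗ (-1 ⊕ -5))) = -7

Expand innermost to outermost. Recall ⊕ takes the minimum of its arguments and ⊗ takes their sum. Working out the expression (((6 ⊕ 7) ⊗ (-5 ⊕ 0)) ⊗ ((-3 ⊕ 4) ⊗ (-1 ⊕ -5))) gives -7.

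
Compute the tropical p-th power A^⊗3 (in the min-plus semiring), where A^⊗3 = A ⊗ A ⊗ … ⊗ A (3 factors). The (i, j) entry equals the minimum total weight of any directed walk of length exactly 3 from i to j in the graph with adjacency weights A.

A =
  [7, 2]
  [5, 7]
A^⊗3 =
  [14, 9]
  [12, 14]

Each entry (A^⊗3)_ij equals the minimum over all length-3 walks i = v_0 → v_1 → … → v_3 = j of Σ_t A[v_t][v_{t+1}]. For example, for (i, j) = (0, 1) we minimise over 4 possible intermediate vertex sequences; the minimum is 9, attained along the walk 0 → 1 → 0 → 1.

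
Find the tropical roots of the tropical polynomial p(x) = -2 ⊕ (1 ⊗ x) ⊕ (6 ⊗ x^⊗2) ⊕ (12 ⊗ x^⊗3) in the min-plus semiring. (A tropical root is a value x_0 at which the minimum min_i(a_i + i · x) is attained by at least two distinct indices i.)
Roots: {-6, -5, -3}

Each tropical root is a break point of the lower envelope of the lines y = a_i + i · x (there are 4 lines, with slopes 0, 1, ..., 3). Only the lines that attain the minimum somewhere contribute to roots; other lines are dominated. Here the surviving (envelope) indices are i = 3, i = 2, i = 1, i = 0.
Intersections between consecutive envelope lines give the roots: for adjacent envelope indices i < j the intersection is x = (a_i − a_j) / (j − i). Reading off the sorted break points: {-6, -5, -3}.
Verification: at each break x_0, at least two indices attain the minimum of min_i(a_i + i · x_0).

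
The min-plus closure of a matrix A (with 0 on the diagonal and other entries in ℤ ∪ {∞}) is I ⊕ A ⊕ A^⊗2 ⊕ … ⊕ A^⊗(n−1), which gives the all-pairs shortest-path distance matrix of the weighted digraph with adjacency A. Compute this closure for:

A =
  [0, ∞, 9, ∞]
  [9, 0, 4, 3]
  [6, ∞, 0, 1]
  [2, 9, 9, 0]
Closure =
  [0, 19, 9, 10]
  [5, 0, 4, 3]
  [3, 10, 0, 1]
  [2, 9, 9, 0]

This is the Floyd-Warshall all-pairs shortest-path computation. For each intermediate vertex k = 0, 1, …, 3, update dist[i][j] ← min(dist[i][j], dist[i][k] + dist[k][j]). The final matrix gives, for each (i, j), the minimum total weight of any directed path from i to j (possibly empty when i = j).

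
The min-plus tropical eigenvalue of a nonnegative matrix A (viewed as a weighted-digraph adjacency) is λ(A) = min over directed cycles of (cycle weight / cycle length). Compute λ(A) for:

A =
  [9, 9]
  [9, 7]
λ(A) = 7

Enumerate directed cycles and compute their means (weight / length). Sample:
  cycle 0 → 0: weight = 9, length = 1, mean = 9/1 ≈ 9.000
  cycle 1 → 1: weight = 7, length = 1, mean = 7/1 ≈ 7.000
  cycle 0 → 1 → 0: weight = 18, length = 2, mean = 18/2 ≈ 9.000
  cycle 1 → 0 → 1: weight = 18, length = 2, mean = 18/2 ≈ 9.000
Minimum mean = 7.000, attained e.g. along the cycle 1 → 1 with weight 7 and length 1. So λ(A) = 7/1 = 7.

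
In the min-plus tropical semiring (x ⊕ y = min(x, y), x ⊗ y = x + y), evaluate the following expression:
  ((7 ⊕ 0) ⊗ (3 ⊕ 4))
((7 ⊕ 0) ⊗ (3 ⊕ 4)) = 3

Expand innermost to outermost. Recall ⊕ takes the minimum of its arguments and ⊗ takes their sum. Working out the expression ((7 ⊕ 0) ⊗ (3 ⊕ 4)) gives 3.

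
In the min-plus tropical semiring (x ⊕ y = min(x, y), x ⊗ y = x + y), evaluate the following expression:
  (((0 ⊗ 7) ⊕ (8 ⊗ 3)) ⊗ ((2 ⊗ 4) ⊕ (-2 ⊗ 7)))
(((0 ⊗ 7) ⊕ (8 ⊗ 3)) ⊗ ((2 ⊗ 4) ⊕ (-2 ⊗ 7))) = 12

Expand innermost to outermost. Recall ⊕ takes the minimum of its arguments and ⊗ takes their sum. Working out the expression (((0 ⊗ 7) ⊕ (8 ⊗ 3)) ⊗ ((2 ⊗ 4) ⊕ (-2 ⊗ 7))) gives 12.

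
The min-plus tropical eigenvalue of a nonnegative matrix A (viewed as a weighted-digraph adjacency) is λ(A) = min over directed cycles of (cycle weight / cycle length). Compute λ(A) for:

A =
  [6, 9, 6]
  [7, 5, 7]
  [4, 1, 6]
λ(A) = 4

Enumerate directed cycles and compute their means (weight / length). Sample:
  cycle 0 → 0: weight = 6, length = 1, mean = 6/1 ≈ 6.000
  cycle 1 → 1: weight = 5, length = 1, mean = 5/1 ≈ 5.000
  cycle 2 → 2: weight = 6, length = 1, mean = 6/1 ≈ 6.000
  cycle 0 → 1 → 0: weight = 16, length = 2, mean = 16/2 ≈ 8.000
  cycle 0 → 2 → 0: weight = 10, length = 2, mean = 10/2 ≈ 5.000
  cycle 1 → 0 → 1: weight = 16, length = 2, mean = 16/2 ≈ 8.000
Minimum mean = 4.000, attained e.g. along the cycle 1 → 2 → 1 with weight 8 and length 2. So λ(A) = 8/2 = 4.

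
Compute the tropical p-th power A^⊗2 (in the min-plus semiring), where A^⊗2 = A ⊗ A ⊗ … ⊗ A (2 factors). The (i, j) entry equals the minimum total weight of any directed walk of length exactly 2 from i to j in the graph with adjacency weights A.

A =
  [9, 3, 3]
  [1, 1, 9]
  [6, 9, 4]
A^⊗2 =
  [4, 4, 7]
  [2, 2, 4]
  [10, 9, 8]

Each entry (A^⊗2)_ij equals the minimum over all length-2 walks i = v_0 → v_1 → … → v_2 = j of Σ_t A[v_t][v_{t+1}]. For example, for (i, j) = (0, 2) we minimise over 3 possible intermediate vertex sequences; the minimum is 7, attained along the walk 0 → 2 → 2.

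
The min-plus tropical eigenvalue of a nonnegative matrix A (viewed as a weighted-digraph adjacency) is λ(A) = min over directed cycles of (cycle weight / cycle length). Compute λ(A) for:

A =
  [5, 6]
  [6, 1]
λ(A) = 1

Enumerate directed cycles and compute their means (weight / length). Sample:
  cycle 0 → 0: weight = 5, length = 1, mean = 5/1 ≈ 5.000
  cycle 1 → 1: weight = 1, length = 1, mean = 1/1 ≈ 1.000
  cycle 0 → 1 → 0: weight = 12, length = 2, mean = 12/2 ≈ 6.000
  cycle 1 → 0 → 1: weight = 12, length = 2, mean = 12/2 ≈ 6.000
Minimum mean = 1.000, attained e.g. along the cycle 1 → 1 with weight 1 and length 1. So λ(A) = 1/1 = 1.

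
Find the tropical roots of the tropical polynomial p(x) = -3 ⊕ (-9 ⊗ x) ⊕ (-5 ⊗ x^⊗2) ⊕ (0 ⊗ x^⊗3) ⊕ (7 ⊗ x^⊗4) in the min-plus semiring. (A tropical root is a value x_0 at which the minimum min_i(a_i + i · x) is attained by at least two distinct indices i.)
Roots: {-7, -5, -4, 6}

Each tropical root is a break point of the lower envelope of the lines y = a_i + i · x (there are 5 lines, with slopes 0, 1, ..., 4). Only the lines that attain the minimum somewhere contribute to roots; other lines are dominated. Here the surviving (envelope) indices are i = 4, i = 3, i = 2, i = 1, i = 0.
Intersections between consecutive envelope lines give the roots: for adjacent envelope indices i < j the intersection is x = (a_i − a_j) / (j − i). Reading off the sorted break points: {-7, -5, -4, 6}.
Verification: at each break x_0, at least two indices attain the minimum of min_i(a_i + i · x_0).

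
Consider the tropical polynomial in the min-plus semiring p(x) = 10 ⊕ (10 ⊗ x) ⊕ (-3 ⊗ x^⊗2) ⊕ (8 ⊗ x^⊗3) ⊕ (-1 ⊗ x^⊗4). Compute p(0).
p(0) = -3

A tropical monomial a ⊗ x^⊗i evaluates to a + i · x. Evaluating each term at x = 0:
  Term 0 contributes 10 + 0 · 0 = 10
  Term 1 contributes 10 + 1 · 0 = 10
  Term 2 contributes -3 + 2 · 0 = -3
  Term 3 contributes 8 + 3 · 0 = 8
  Term 4 contributes -1 + 4 · 0 = -1
p(0) = ⊕ of these = min[10, 10, -3, 8, -1] = -3.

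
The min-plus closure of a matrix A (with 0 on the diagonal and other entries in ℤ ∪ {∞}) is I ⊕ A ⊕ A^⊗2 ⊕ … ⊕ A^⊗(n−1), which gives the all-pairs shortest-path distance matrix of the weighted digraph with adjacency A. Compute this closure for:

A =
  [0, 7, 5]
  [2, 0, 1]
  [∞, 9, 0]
Closure =
  [0, 7, 5]
  [2, 0, 1]
  [11, 9, 0]

This is the Floyd-Warshall all-pairs shortest-path computation. For each intermediate vertex k = 0, 1, …, 2, update dist[i][j] ← min(dist[i][j], dist[i][k] + dist[k][j]). The final matrix gives, for each (i, j), the minimum total weight of any directed path from i to j (possibly empty when i = j).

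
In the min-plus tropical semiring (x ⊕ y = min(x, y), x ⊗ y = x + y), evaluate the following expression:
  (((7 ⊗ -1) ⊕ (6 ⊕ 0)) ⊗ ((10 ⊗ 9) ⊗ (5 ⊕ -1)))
(((7 ⊗ -1) ⊕ (6 ⊕ 0)) ⊗ ((10 ⊗ 9) ⊗ (5 ⊕ -1))) = 18

Expand innermost to outermost. Recall ⊕ takes the minimum of its arguments and ⊗ takes their sum. Working out the expression (((7 ⊗ -1) ⊕ (6 ⊕ 0)) ⊗ ((10 ⊗ 9) ⊗ (5 ⊕ -1))) gives 18.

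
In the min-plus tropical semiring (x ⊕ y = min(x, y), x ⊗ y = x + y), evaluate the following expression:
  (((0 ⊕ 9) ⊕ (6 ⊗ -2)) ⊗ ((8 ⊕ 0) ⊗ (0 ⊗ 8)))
(((0 ⊕ 9) ⊕ (6 ⊗ -2)) ⊗ ((8 ⊕ 0) ⊗ (0 ⊗ 8))) = 8

Expand innermost to outermost. Recall ⊕ takes the minimum of its arguments and ⊗ takes their sum. Working out the expression (((0 ⊕ 9) ⊕ (6 ⊗ -2)) ⊗ ((8 ⊕ 0) ⊗ (0 ⊗ 8))) gives 8.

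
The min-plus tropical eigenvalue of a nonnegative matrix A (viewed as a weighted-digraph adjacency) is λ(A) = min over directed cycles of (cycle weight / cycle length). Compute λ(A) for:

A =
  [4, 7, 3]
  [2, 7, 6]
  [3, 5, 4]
λ(A) = 3

Enumerate directed cycles and compute their means (weight / length). Sample:
  cycle 0 → 0: weight = 4, length = 1, mean = 4/1 ≈ 4.000
  cycle 1 → 1: weight = 7, length = 1, mean = 7/1 ≈ 7.000
  cycle 2 → 2: weight = 4, length = 1, mean = 4/1 ≈ 4.000
  cycle 0 → 1 → 0: weight = 9, length = 2, mean = 9/2 ≈ 4.500
  cycle 0 → 2 → 0: weight = 6, length = 2, mean = 6/2 ≈ 3.000
  cycle 1 → 0 → 1: weight = 9, length = 2, mean = 9/2 ≈ 4.500
Minimum mean = 3.000, attained e.g. along the cycle 0 → 2 → 0 with weight 6 and length 2. So λ(A) = 6/2 = 3.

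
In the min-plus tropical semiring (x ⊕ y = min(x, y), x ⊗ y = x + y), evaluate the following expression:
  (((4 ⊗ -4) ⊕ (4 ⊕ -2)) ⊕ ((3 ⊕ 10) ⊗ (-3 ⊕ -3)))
(((4 ⊗ -4) ⊕ (4 ⊕ -2)) ⊕ ((3 ⊕ 10) ⊗ (-3 ⊕ -3))) = -2

Expand innermost to outermost. Recall ⊕ takes the minimum of its arguments and ⊗ takes their sum. Working out the expression (((4 ⊗ -4) ⊕ (4 ⊕ -2)) ⊕ ((3 ⊕ 10) ⊗ (-3 ⊕ -3))) gives -2.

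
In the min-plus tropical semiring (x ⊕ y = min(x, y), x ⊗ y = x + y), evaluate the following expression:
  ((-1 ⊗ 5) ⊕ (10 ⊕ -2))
((-1 ⊗ 5) ⊕ (10 ⊕ -2)) = -2

Expand innermost to outermost. Recall ⊕ takes the minimum of its arguments and ⊗ takes their sum. Working out the expression ((-1 ⊗ 5) ⊕ (10 ⊕ -2)) gives -2.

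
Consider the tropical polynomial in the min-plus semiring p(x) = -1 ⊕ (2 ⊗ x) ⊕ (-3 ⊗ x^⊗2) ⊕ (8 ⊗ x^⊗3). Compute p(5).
p(5) = -1

A tropical monomial a ⊗ x^⊗i evaluates to a + i · x. Evaluating each term at x = 5:
  Term 0 contributes -1 + 0 · 5 = -1
  Term 1 contributes 2 + 1 · 5 = 7
  Term 2 contributes -3 + 2 · 5 = 7
  Term 3 contributes 8 + 3 · 5 = 23
p(5) = ⊕ of these = min[-1, 7, 7, 23] = -1.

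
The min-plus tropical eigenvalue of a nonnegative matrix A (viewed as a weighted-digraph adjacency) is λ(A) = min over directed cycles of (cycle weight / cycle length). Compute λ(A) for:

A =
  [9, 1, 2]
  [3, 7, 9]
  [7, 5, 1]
λ(A) = 1

Enumerate directed cycles and compute their means (weight / length). Sample:
  cycle 0 → 0: weight = 9, length = 1, mean = 9/1 ≈ 9.000
  cycle 1 → 1: weight = 7, length = 1, mean = 7/1 ≈ 7.000
  cycle 2 → 2: weight = 1, length = 1, mean = 1/1 ≈ 1.000
  cycle 0 → 1 → 0: weight = 4, length = 2, mean = 4/2 ≈ 2.000
  cycle 0 → 2 → 0: weight = 9, length = 2, mean = 9/2 ≈ 4.500
  cycle 1 → 0 → 1: weight = 4, length = 2, mean = 4/2 ≈ 2.000
Minimum mean = 1.000, attained e.g. along the cycle 2 → 2 with weight 1 and length 1. So λ(A) = 1/1 = 1.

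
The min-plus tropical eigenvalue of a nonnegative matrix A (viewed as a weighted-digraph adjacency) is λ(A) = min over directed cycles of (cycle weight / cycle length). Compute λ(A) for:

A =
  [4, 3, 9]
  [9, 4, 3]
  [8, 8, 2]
λ(A) = 2

Enumerate directed cycles and compute their means (weight / length). Sample:
  cycle 0 → 0: weight = 4, length = 1, mean = 4/1 ≈ 4.000
  cycle 1 → 1: weight = 4, length = 1, mean = 4/1 ≈ 4.000
  cycle 2 → 2: weight = 2, length = 1, mean = 2/1 ≈ 2.000
  cycle 0 → 1 → 0: weight = 12, length = 2, mean = 12/2 ≈ 6.000
  cycle 0 → 2 → 0: weight = 17, length = 2, mean = 17/2 ≈ 8.500
  cycle 1 → 0 → 1: weight = 12, length = 2, mean = 12/2 ≈ 6.000
Minimum mean = 2.000, attained e.g. along the cycle 2 → 2 with weight 2 and length 1. So λ(A) = 2/1 = 2.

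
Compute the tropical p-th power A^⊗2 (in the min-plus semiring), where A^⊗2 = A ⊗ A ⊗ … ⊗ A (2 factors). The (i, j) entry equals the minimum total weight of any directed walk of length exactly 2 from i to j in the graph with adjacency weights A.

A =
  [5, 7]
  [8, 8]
A^⊗2 =
  [10, 12]
  [13, 15]

Each entry (A^⊗2)_ij equals the minimum over all length-2 walks i = v_0 → v_1 → … → v_2 = j of Σ_t A[v_t][v_{t+1}]. For example, for (i, j) = (0, 1) we minimise over 2 possible intermediate vertex sequences; the minimum is 12, attained along the walk 0 → 0 → 1.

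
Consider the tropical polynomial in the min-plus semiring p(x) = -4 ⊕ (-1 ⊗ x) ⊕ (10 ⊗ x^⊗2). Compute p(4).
p(4) = -4

A tropical monomial a ⊗ x^⊗i evaluates to a + i · x. Evaluating each term at x = 4:
  Term 0 contributes -4 + 0 · 4 = -4
  Term 1 contributes -1 + 1 · 4 = 3
  Term 2 contributes 10 + 2 · 4 = 18
p(4) = ⊕ of these = min[-4, 3, 18] = -4.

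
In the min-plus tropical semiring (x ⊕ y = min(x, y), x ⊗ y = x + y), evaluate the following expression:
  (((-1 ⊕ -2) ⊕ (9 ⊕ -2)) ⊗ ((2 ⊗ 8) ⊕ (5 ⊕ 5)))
(((-1 ⊕ -2) ⊕ (9 ⊕ -2)) ⊗ ((2 ⊗ 8) ⊕ (5 ⊕ 5))) = 3

Expand innermost to outermost. Recall ⊕ takes the minimum of its arguments and ⊗ takes their sum. Working out the expression (((-1 ⊕ -2) ⊕ (9 ⊕ -2)) ⊗ ((2 ⊗ 8) ⊕ (5 ⊕ 5))) gives 3.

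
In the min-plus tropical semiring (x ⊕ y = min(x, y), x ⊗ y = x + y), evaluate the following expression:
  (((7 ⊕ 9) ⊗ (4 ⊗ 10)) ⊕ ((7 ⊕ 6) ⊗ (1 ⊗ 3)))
(((7 ⊕ 9) ⊗ (4 ⊗ 10)) ⊕ ((7 ⊕ 6) ⊗ (1 ⊗ 3))) = 10

Expand innermost to outermost. Recall ⊕ takes the minimum of its arguments and ⊗ takes their sum. Working out the expression (((7 ⊕ 9) ⊗ (4 ⊗ 10)) ⊕ ((7 ⊕ 6) ⊗ (1 ⊗ 3))) gives 10.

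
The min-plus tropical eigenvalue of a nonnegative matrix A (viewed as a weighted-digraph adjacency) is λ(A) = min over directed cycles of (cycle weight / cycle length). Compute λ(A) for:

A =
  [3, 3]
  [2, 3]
λ(A) = 5/2

Enumerate directed cycles and compute their means (weight / length). Sample:
  cycle 0 → 0: weight = 3, length = 1, mean = 3/1 ≈ 3.000
  cycle 1 → 1: weight = 3, length = 1, mean = 3/1 ≈ 3.000
  cycle 0 → 1 → 0: weight = 5, length = 2, mean = 5/2 ≈ 2.500
  cycle 1 → 0 → 1: weight = 5, length = 2, mean = 5/2 ≈ 2.500
Minimum mean = 2.500, attained e.g. along the cycle 0 → 1 → 0 with weight 5 and length 2. So λ(A) = 5/2 = 5/2.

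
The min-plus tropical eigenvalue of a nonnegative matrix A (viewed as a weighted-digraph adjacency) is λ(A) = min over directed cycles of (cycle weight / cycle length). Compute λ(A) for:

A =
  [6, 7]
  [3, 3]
λ(A) = 3

Enumerate directed cycles and compute their means (weight / length). Sample:
  cycle 0 → 0: weight = 6, length = 1, mean = 6/1 ≈ 6.000
  cycle 1 → 1: weight = 3, length = 1, mean = 3/1 ≈ 3.000
  cycle 0 → 1 → 0: weight = 10, length = 2, mean = 10/2 ≈ 5.000
  cycle 1 → 0 → 1: weight = 10, length = 2, mean = 10/2 ≈ 5.000
Minimum mean = 3.000, attained e.g. along the cycle 1 → 1 with weight 3 and length 1. So λ(A) = 3/1 = 3.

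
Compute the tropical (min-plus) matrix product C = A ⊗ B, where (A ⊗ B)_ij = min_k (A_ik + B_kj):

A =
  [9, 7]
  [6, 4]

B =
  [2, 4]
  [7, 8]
A ⊗ B =
  [11, 13]
  [8, 10]

Apply the min-plus product entry-by-entry:
  C[0][0] = min over k of (A[0][0] + B[0][0] = 9 + 2 = 11, A[0][1] + B[1][0] = 7 + 7 = 14) = 11 (attained at k = 0)
  C[0][1] = min over k of (A[0][0] + B[0][1] = 9 + 4 = 13, A[0][1] + B[1][1] = 7 + 8 = 15) = 13 (attained at k = 0)
  C[1][0] = min over k of (A[1][0] + B[0][0] = 6 + 2 = 8, A[1][1] + B[1][0] = 4 + 7 = 11) = 8 (attained at k = 0)
  C[1][1] = min over k of (A[1][0] + B[0][1] = 6 + 4 = 10, A[1][1] + B[1][1] = 4 + 8 = 12) = 10 (attained at k = 0)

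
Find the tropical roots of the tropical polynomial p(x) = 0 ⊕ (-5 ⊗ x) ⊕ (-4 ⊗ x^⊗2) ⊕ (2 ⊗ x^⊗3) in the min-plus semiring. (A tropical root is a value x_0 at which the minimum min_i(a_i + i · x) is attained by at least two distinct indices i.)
Roots: {-6, -1, 5}

Each tropical root is a break point of the lower envelope of the lines y = a_i + i · x (there are 4 lines, with slopes 0, 1, ..., 3). Only the lines that attain the minimum somewhere contribute to roots; other lines are dominated. Here the surviving (envelope) indices are i = 3, i = 2, i = 1, i = 0.
Intersections between consecutive envelope lines give the roots: for adjacent envelope indices i < j the intersection is x = (a_i − a_j) / (j − i). Reading off the sorted break points: {-6, -1, 5}.
Verification: at each break x_0, at least two indices attain the minimum of min_i(a_i + i · x_0).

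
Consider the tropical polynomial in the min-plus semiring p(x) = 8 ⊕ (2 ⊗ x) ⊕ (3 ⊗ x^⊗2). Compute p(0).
p(0) = 2

A tropical monomial a ⊗ x^⊗i evaluates to a + i · x. Evaluating each term at x = 0:
  Term 0 contributes 8 + 0 · 0 = 8
  Term 1 contributes 2 + 1 · 0 = 2
  Term 2 contributes 3 + 2 · 0 = 3
p(0) = ⊕ of these = min[8, 2, 3] = 2.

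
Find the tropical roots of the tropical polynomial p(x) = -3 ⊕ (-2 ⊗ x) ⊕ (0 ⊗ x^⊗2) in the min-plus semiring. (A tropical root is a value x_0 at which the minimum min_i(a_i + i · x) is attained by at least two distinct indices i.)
Roots: {-2, -1}

Each tropical root is a break point of the lower envelope of the lines y = a_i + i · x (there are 3 lines, with slopes 0, 1, ..., 2). Only the lines that attain the minimum somewhere contribute to roots; other lines are dominated. Here the surviving (envelope) indices are i = 2, i = 1, i = 0.
Intersections between consecutive envelope lines give the roots: for adjacent envelope indices i < j the intersection is x = (a_i − a_j) / (j − i). Reading off the sorted break points: {-2, -1}.
Verification: at each break x_0, at least two indices attain the minimum of min_i(a_i + i · x_0).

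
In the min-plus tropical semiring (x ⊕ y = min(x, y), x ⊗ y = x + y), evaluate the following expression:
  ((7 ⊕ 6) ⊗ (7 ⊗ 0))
((7 ⊕ 6) ⊗ (7 ⊗ 0)) = 13

Expand innermost to outermost. Recall ⊕ takes the minimum of its arguments and ⊗ takes their sum. Working out the expression ((7 ⊕ 6) ⊗ (7 ⊗ 0)) gives 13.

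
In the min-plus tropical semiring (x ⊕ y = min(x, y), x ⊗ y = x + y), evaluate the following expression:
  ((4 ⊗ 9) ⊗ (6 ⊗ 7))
((4 ⊗ 9) ⊗ (6 ⊗ 7)) = 26

Expand innermost to outermost. Recall ⊕ takes the minimum of its arguments and ⊗ takes their sum. Working out the expression ((4 ⊗ 9) ⊗ (6 ⊗ 7)) gives 26.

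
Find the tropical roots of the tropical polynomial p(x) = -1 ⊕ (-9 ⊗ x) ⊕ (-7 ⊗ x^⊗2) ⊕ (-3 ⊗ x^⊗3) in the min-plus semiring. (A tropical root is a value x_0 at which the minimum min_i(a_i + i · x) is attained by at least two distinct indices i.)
Roots: {-4, -2, 8}

Each tropical root is a break point of the lower envelope of the lines y = a_i + i · x (there are 4 lines, with slopes 0, 1, ..., 3). Only the lines that attain the minimum somewhere contribute to roots; other lines are dominated. Here the surviving (envelope) indices are i = 3, i = 2, i = 1, i = 0.
Intersections between consecutive envelope lines give the roots: for adjacent envelope indices i < j the intersection is x = (a_i − a_j) / (j − i). Reading off the sorted break points: {-4, -2, 8}.
Verification: at each break x_0, at least two indices attain the minimum of min_i(a_i + i · x_0).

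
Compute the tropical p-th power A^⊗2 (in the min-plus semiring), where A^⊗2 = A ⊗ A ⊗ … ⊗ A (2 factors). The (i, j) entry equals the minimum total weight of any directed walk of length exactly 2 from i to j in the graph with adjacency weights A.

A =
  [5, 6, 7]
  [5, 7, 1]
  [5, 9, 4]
A^⊗2 =
  [10, 11, 7]
  [6, 10, 5]
  [9, 11, 8]

Each entry (A^⊗2)_ij equals the minimum over all length-2 walks i = v_0 → v_1 → … → v_2 = j of Σ_t A[v_t][v_{t+1}]. For example, for (i, j) = (0, 2) we minimise over 3 possible intermediate vertex sequences; the minimum is 7, attained along the walk 0 → 1 → 2.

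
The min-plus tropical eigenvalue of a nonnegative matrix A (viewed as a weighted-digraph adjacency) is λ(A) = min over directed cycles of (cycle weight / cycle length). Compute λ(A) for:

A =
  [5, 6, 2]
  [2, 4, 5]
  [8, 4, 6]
λ(A) = 8/3

Enumerate directed cycles and compute their means (weight / length). Sample:
  cycle 0 → 0: weight = 5, length = 1, mean = 5/1 ≈ 5.000
  cycle 1 → 1: weight = 4, length = 1, mean = 4/1 ≈ 4.000
  cycle 2 → 2: weight = 6, length = 1, mean = 6/1 ≈ 6.000
  cycle 0 → 1 → 0: weight = 8, length = 2, mean = 8/2 ≈ 4.000
  cycle 0 → 2 → 0: weight = 10, length = 2, mean = 10/2 ≈ 5.000
  cycle 1 → 0 → 1: weight = 8, length = 2, mean = 8/2 ≈ 4.000
Minimum mean = 2.667, attained e.g. along the cycle 0 → 2 → 1 → 0 with weight 8 and length 3. So λ(A) = 8/3 = 8/3.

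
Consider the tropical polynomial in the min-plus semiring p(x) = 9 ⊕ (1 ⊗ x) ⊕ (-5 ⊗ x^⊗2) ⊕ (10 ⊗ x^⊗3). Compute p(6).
p(6) = 7

A tropical monomial a ⊗ x^⊗i evaluates to a + i · x. Evaluating each term at x = 6:
  Term 0 contributes 9 + 0 · 6 = 9
  Term 1 contributes 1 + 1 · 6 = 7
  Term 2 contributes -5 + 2 · 6 = 7
  Term 3 contributes 10 + 3 · 6 = 28
p(6) = ⊕ of these = min[9, 7, 7, 28] = 7.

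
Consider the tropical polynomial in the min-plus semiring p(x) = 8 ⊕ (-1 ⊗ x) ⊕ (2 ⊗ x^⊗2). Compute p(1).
p(1) = 0

A tropical monomial a ⊗ x^⊗i evaluates to a + i · x. Evaluating each term at x = 1:
  Term 0 contributes 8 + 0 · 1 = 8
  Term 1 contributes -1 + 1 · 1 = 0
  Term 2 contributes 2 + 2 · 1 = 4
p(1) = ⊕ of these = min[8, 0, 4] = 0.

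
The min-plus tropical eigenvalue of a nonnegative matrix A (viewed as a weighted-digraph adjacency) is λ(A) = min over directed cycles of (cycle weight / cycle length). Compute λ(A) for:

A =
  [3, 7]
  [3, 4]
λ(A) = 3

Enumerate directed cycles and compute their means (weight / length). Sample:
  cycle 0 → 0: weight = 3, length = 1, mean = 3/1 ≈ 3.000
  cycle 1 → 1: weight = 4, length = 1, mean = 4/1 ≈ 4.000
  cycle 0 → 1 → 0: weight = 10, length = 2, mean = 10/2 ≈ 5.000
  cycle 1 → 0 → 1: weight = 10, length = 2, mean = 10/2 ≈ 5.000
Minimum mean = 3.000, attained e.g. along the cycle 0 → 0 with weight 3 and length 1. So λ(A) = 3/1 = 3.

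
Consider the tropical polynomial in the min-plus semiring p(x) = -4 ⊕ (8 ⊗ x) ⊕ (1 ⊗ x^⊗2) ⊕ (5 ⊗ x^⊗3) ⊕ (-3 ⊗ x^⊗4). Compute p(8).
p(8) = -4

A tropical monomial a ⊗ x^⊗i evaluates to a + i · x. Evaluating each term at x = 8:
  Term 0 contributes -4 + 0 · 8 = -4
  Term 1 contributes 8 + 1 · 8 = 16
  Term 2 contributes 1 + 2 · 8 = 17
  Term 3 contributes 5 + 3 · 8 = 29
  Term 4 contributes -3 + 4 · 8 = 29
p(8) = ⊕ of these = min[-4, 16, 17, 29, 29] = -4.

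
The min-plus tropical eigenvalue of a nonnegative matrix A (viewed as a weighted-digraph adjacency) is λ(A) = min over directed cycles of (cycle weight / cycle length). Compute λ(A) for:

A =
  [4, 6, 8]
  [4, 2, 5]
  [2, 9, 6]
λ(A) = 2

Enumerate directed cycles and compute their means (weight / length). Sample:
  cycle 0 → 0: weight = 4, length = 1, mean = 4/1 ≈ 4.000
  cycle 1 → 1: weight = 2, length = 1, mean = 2/1 ≈ 2.000
  cycle 2 → 2: weight = 6, length = 1, mean = 6/1 ≈ 6.000
  cycle 0 → 1 → 0: weight = 10, length = 2, mean = 10/2 ≈ 5.000
  cycle 0 → 2 → 0: weight = 10, length = 2, mean = 10/2 ≈ 5.000
  cycle 1 → 0 → 1: weight = 10, length = 2, mean = 10/2 ≈ 5.000
Minimum mean = 2.000, attained e.g. along the cycle 1 → 1 with weight 2 and length 1. So λ(A) = 2/1 = 2.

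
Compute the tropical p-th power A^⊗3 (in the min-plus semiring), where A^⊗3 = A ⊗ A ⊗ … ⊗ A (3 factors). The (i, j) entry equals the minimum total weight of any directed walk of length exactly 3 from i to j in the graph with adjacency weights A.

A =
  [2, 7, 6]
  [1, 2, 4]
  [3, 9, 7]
A^⊗3 =
  [6, 11, 10]
  [5, 6, 8]
  [7, 12, 11]

Each entry (A^⊗3)_ij equals the minimum over all length-3 walks i = v_0 → v_1 → … → v_3 = j of Σ_t A[v_t][v_{t+1}]. For example, for (i, j) = (0, 2) we minimise over 9 possible intermediate vertex sequences; the minimum is 10, attained along the walk 0 → 0 → 0 → 2.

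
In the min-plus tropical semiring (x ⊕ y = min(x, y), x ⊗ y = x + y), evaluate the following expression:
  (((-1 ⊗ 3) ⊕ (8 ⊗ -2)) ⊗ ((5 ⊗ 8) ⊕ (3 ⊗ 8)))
(((-1 ⊗ 3) ⊕ (8 ⊗ -2)) ⊗ ((5 ⊗ 8) ⊕ (3 ⊗ 8))) = 13

Expand innermost to outermost. Recall ⊕ takes the minimum of its arguments and ⊗ takes their sum. Working out the expression (((-1 ⊗ 3) ⊕ (8 ⊗ -2)) ⊗ ((5 ⊗ 8) ⊕ (3 ⊗ 8))) gives 13.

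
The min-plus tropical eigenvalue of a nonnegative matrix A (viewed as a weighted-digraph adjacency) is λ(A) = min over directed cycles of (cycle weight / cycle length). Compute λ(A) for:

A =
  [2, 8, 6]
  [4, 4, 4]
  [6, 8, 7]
λ(A) = 2

Enumerate directed cycles and compute their means (weight / length). Sample:
  cycle 0 → 0: weight = 2, length = 1, mean = 2/1 ≈ 2.000
  cycle 1 → 1: weight = 4, length = 1, mean = 4/1 ≈ 4.000
  cycle 2 → 2: weight = 7, length = 1, mean = 7/1 ≈ 7.000
  cycle 0 → 1 → 0: weight = 12, length = 2, mean = 12/2 ≈ 6.000
  cycle 0 → 2 → 0: weight = 12, length = 2, mean = 12/2 ≈ 6.000
  cycle 1 → 0 → 1: weight = 12, length = 2, mean = 12/2 ≈ 6.000
Minimum mean = 2.000, attained e.g. along the cycle 0 → 0 with weight 2 and length 1. So λ(A) = 2/1 = 2.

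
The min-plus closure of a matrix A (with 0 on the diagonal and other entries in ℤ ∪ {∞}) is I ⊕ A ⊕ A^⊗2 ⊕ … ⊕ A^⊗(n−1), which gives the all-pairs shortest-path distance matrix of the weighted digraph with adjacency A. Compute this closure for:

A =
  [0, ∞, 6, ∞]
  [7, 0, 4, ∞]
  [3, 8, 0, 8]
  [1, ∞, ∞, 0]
Closure =
  [0, 14, 6, 14]
  [7, 0, 4, 12]
  [3, 8, 0, 8]
  [1, 15, 7, 0]

This is the Floyd-Warshall all-pairs shortest-path computation. For each intermediate vertex k = 0, 1, …, 3, update dist[i][j] ← min(dist[i][j], dist[i][k] + dist[k][j]). The final matrix gives, for each (i, j), the minimum total weight of any directed path from i to j (possibly empty when i = j).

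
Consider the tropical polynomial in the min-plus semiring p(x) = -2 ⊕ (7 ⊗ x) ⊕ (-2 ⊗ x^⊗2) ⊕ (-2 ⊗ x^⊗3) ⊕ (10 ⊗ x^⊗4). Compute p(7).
p(7) = -2

A tropical monomial a ⊗ x^⊗i evaluates to a + i · x. Evaluating each term at x = 7:
  Term 0 contributes -2 + 0 · 7 = -2
  Term 1 contributes 7 + 1 · 7 = 14
  Term 2 contributes -2 + 2 · 7 = 12
  Term 3 contributes -2 + 3 · 7 = 19
  Term 4 contributes 10 + 4 · 7 = 38
p(7) = ⊕ of these = min[-2, 14, 12, 19, 38] = -2.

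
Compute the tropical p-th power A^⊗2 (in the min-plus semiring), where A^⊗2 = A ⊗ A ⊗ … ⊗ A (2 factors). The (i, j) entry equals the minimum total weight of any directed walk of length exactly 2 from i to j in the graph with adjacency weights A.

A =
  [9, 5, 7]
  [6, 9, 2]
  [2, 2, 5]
A^⊗2 =
  [9, 9, 7]
  [4, 4, 7]
  [7, 7, 4]

Each entry (A^⊗2)_ij equals the minimum over all length-2 walks i = v_0 → v_1 → … → v_2 = j of Σ_t A[v_t][v_{t+1}]. For example, for (i, j) = (0, 2) we minimise over 3 possible intermediate vertex sequences; the minimum is 7, attained along the walk 0 → 1 → 2.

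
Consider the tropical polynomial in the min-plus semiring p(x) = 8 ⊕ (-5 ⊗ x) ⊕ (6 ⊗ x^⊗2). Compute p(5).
p(5) = 0

A tropical monomial a ⊗ x^⊗i evaluates to a + i · x. Evaluating each term at x = 5:
  Term 0 contributes 8 + 0 · 5 = 8
  Term 1 contributes -5 + 1 · 5 = 0
  Term 2 contributes 6 + 2 · 5 = 16
p(5) = ⊕ of these = min[8, 0, 16] = 0.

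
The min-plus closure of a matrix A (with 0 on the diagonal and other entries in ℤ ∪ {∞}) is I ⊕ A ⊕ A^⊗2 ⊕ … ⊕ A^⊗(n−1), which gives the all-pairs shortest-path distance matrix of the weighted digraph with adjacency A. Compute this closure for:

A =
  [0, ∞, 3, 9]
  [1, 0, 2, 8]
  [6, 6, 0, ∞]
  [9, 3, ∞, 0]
Closure =
  [0, 9, 3, 9]
  [1, 0, 2, 8]
  [6, 6, 0, 14]
  [4, 3, 5, 0]

This is the Floyd-Warshall all-pairs shortest-path computation. For each intermediate vertex k = 0, 1, …, 3, update dist[i][j] ← min(dist[i][j], dist[i][k] + dist[k][j]). The final matrix gives, for each (i, j), the minimum total weight of any directed path from i to j (possibly empty when i = j).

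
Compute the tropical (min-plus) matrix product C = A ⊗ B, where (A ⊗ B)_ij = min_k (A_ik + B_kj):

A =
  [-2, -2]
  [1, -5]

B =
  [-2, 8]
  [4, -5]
A ⊗ B =
  [-4, -7]
  [-1, -10]

Apply the min-plus product entry-by-entry:
  C[0][0] = min over k of (A[0][0] + B[0][0] = -2 + -2 = -4, A[0][1] + B[1][0] = -2 + 4 = 2) = -4 (attained at k = 0)
  C[0][1] = min over k of (A[0][0] + B[0][1] = -2 + 8 = 6, A[0][1] + B[1][1] = -2 + -5 = -7) = -7 (attained at k = 1)
  C[1][0] = min over k of (A[1][0] + B[0][0] = 1 + -2 = -1, A[1][1] + B[1][0] = -5 + 4 = -1) = -1 (attained at k = 0)
  C[1][1] = min over k of (A[1][0] + B[0][1] = 1 + 8 = 9, A[1][1] + B[1][1] = -5 + -5 = -10) = -10 (attained at k = 1)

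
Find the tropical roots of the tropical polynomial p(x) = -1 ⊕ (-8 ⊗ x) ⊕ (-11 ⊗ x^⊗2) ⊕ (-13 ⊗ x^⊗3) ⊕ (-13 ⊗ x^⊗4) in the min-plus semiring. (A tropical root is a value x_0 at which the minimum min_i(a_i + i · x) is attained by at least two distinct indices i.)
Roots: {0, 2, 3, 7}

Each tropical root is a break point of the lower envelope of the lines y = a_i + i · x (there are 5 lines, with slopes 0, 1, ..., 4). Only the lines that attain the minimum somewhere contribute to roots; other lines are dominated. Here the surviving (envelope) indices are i = 4, i = 3, i = 2, i = 1, i = 0.
Intersections between consecutive envelope lines give the roots: for adjacent envelope indices i < j the intersection is x = (a_i − a_j) / (j − i). Reading off the sorted break points: {0, 2, 3, 7}.
Verification: at each break x_0, at least two indices attain the minimum of min_i(a_i + i · x_0).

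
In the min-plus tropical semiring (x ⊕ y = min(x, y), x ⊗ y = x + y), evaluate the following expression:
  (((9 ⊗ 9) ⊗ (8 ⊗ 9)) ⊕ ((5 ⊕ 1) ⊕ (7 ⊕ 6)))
(((9 ⊗ 9) ⊗ (8 ⊗ 9)) ⊕ ((5 ⊕ 1) ⊕ (7 ⊕ 6))) = 1

Expand innermost to outermost. Recall ⊕ takes the minimum of its arguments and ⊗ takes their sum. Working out the expression (((9 ⊗ 9) ⊗ (8 ⊗ 9)) ⊕ ((5 ⊕ 1) ⊕ (7 ⊕ 6))) gives 1.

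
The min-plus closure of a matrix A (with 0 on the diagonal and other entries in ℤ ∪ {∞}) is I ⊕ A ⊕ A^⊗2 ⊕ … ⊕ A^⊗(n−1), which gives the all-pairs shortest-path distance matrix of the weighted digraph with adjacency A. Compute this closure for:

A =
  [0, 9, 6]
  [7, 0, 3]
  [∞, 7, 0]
Closure =
  [0, 9, 6]
  [7, 0, 3]
  [14, 7, 0]

This is the Floyd-Warshall all-pairs shortest-path computation. For each intermediate vertex k = 0, 1, …, 2, update dist[i][j] ← min(dist[i][j], dist[i][k] + dist[k][j]). The final matrix gives, for each (i, j), the minimum total weight of any directed path from i to j (possibly empty when i = j).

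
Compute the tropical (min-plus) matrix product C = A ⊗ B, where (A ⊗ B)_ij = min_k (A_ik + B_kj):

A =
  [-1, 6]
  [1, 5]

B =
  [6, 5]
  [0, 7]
A ⊗ B =
  [5, 4]
  [5, 6]

Apply the min-plus product entry-by-entry:
  C[0][0] = min over k of (A[0][0] + B[0][0] = -1 + 6 = 5, A[0][1] + B[1][0] = 6 + 0 = 6) = 5 (attained at k = 0)
  C[0][1] = min over k of (A[0][0] + B[0][1] = -1 + 5 = 4, A[0][1] + B[1][1] = 6 + 7 = 13) = 4 (attained at k = 0)
  C[1][0] = min over k of (A[1][0] + B[0][0] = 1 + 6 = 7, A[1][1] + B[1][0] = 5 + 0 = 5) = 5 (attained at k = 1)
  C[1][1] = min over k of (A[1][0] + B[0][1] = 1 + 5 = 6, A[1][1] + B[1][1] = 5 + 7 = 12) = 6 (attained at k = 0)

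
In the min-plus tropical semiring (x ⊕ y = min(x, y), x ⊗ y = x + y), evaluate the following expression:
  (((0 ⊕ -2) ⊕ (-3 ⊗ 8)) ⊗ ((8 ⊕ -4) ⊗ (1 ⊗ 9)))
(((0 ⊕ -2) ⊕ (-3 ⊗ 8)) ⊗ ((8 ⊕ -4) ⊗ (1 ⊗ 9))) = 4

Expand innermost to outermost. Recall ⊕ takes the minimum of its arguments and ⊗ takes their sum. Working out the expression (((0 ⊕ -2) ⊕ (-3 ⊗ 8)) ⊗ ((8 ⊕ -4) ⊗ (1 ⊗ 9))) gives 4.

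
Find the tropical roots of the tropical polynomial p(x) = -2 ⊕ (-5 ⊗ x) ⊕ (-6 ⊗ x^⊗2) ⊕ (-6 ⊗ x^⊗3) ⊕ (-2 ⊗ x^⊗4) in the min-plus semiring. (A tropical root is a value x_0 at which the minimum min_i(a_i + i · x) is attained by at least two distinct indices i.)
Roots: {-4, 0, 1, 3}

Each tropical root is a break point of the lower envelope of the lines y = a_i + i · x (there are 5 lines, with slopes 0, 1, ..., 4). Only the lines that attain the minimum somewhere contribute to roots; other lines are dominated. Here the surviving (envelope) indices are i = 4, i = 3, i = 2, i = 1, i = 0.
Intersections between consecutive envelope lines give the roots: for adjacent envelope indices i < j the intersection is x = (a_i − a_j) / (j − i). Reading off the sorted break points: {-4, 0, 1, 3}.
Verification: at each break x_0, at least two indices attain the minimum of min_i(a_i + i · x_0).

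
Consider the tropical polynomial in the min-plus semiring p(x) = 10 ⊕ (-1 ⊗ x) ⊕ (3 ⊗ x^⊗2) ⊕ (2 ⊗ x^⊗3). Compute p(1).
p(1) = 0

A tropical monomial a ⊗ x^⊗i evaluates to a + i · x. Evaluating each term at x = 1:
  Term 0 contributes 10 + 0 · 1 = 10
  Term 1 contributes -1 + 1 · 1 = 0
  Term 2 contributes 3 + 2 · 1 = 5
  Term 3 contributes 2 + 3 · 1 = 5
p(1) = ⊕ of these = min[10, 0, 5, 5] = 0.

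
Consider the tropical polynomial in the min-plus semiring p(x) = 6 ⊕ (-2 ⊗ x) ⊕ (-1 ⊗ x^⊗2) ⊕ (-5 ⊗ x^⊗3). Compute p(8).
p(8) = 6

A tropical monomial a ⊗ x^⊗i evaluates to a + i · x. Evaluating each term at x = 8:
  Term 0 contributes 6 + 0 · 8 = 6
  Term 1 contributes -2 + 1 · 8 = 6
  Term 2 contributes -1 + 2 · 8 = 15
  Term 3 contributes -5 + 3 · 8 = 19
p(8) = ⊕ of these = min[6, 6, 15, 19] = 6.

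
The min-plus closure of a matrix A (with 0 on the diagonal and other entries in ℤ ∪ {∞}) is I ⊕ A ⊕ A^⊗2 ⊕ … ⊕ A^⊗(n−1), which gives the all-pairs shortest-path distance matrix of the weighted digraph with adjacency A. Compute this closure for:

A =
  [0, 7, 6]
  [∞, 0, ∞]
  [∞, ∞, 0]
Closure =
  [0, 7, 6]
  [∞, 0, ∞]
  [∞, ∞, 0]

This is the Floyd-Warshall all-pairs shortest-path computation. For each intermediate vertex k = 0, 1, …, 2, update dist[i][j] ← min(dist[i][j], dist[i][k] + dist[k][j]). The final matrix gives, for each (i, j), the minimum total weight of any directed path from i to j (possibly empty when i = j).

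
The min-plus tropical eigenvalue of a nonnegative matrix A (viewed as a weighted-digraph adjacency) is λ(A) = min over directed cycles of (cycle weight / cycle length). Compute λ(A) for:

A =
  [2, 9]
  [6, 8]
λ(A) = 2

Enumerate directed cycles and compute their means (weight / length). Sample:
  cycle 0 → 0: weight = 2, length = 1, mean = 2/1 ≈ 2.000
  cycle 1 → 1: weight = 8, length = 1, mean = 8/1 ≈ 8.000
  cycle 0 → 1 → 0: weight = 15, length = 2, mean = 15/2 ≈ 7.500
  cycle 1 → 0 → 1: weight = 15, length = 2, mean = 15/2 ≈ 7.500
Minimum mean = 2.000, attained e.g. along the cycle 0 → 0 with weight 2 and length 1. So λ(A) = 2/1 = 2.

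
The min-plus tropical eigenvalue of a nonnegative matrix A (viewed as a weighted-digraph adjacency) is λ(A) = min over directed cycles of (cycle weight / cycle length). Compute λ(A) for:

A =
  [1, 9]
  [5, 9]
λ(A) = 1

Enumerate directed cycles and compute their means (weight / length). Sample:
  cycle 0 → 0: weight = 1, length = 1, mean = 1/1 ≈ 1.000
  cycle 1 → 1: weight = 9, length = 1, mean = 9/1 ≈ 9.000
  cycle 0 → 1 → 0: weight = 14, length = 2, mean = 14/2 ≈ 7.000
  cycle 1 → 0 → 1: weight = 14, length = 2, mean = 14/2 ≈ 7.000
Minimum mean = 1.000, attained e.g. along the cycle 0 → 0 with weight 1 and length 1. So λ(A) = 1/1 = 1.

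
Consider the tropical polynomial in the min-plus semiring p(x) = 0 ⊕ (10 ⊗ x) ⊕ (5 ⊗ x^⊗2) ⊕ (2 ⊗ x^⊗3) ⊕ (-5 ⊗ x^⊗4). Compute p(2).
p(2) = 0

A tropical monomial a ⊗ x^⊗i evaluates to a + i · x. Evaluating each term at x = 2:
  Term 0 contributes 0 + 0 · 2 = 0
  Term 1 contributes 10 + 1 · 2 = 12
  Term 2 contributes 5 + 2 · 2 = 9
  Term 3 contributes 2 + 3 · 2 = 8
  Term 4 contributes -5 + 4 · 2 = 3
p(2) = ⊕ of these = min[0, 12, 9, 8, 3] = 0.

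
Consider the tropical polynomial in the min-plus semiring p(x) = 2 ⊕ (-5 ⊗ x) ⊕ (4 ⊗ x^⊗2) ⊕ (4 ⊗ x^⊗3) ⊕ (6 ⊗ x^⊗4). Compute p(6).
p(6) = 1

A tropical monomial a ⊗ x^⊗i evaluates to a + i · x. Evaluating each term at x = 6:
  Term 0 contributes 2 + 0 · 6 = 2
  Term 1 contributes -5 + 1 · 6 = 1
  Term 2 contributes 4 + 2 · 6 = 16
  Term 3 contributes 4 + 3 · 6 = 22
  Term 4 contributes 6 + 4 · 6 = 30
p(6) = ⊕ of these = min[2, 1, 16, 22, 30] = 1.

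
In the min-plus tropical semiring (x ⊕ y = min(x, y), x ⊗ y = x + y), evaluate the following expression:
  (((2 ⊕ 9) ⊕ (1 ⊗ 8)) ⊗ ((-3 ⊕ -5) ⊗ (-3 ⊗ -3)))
(((2 ⊕ 9) ⊕ (1 ⊗ 8)) ⊗ ((-3 ⊕ -5) ⊗ (-3 ⊗ -3))) = -9

Expand innermost to outermost. Recall ⊕ takes the minimum of its arguments and ⊗ takes their sum. Working out the expression (((2 ⊕ 9) ⊕ (1 ⊗ 8)) ⊗ ((-3 ⊕ -5) ⊗ (-3 ⊗ -3))) gives -9.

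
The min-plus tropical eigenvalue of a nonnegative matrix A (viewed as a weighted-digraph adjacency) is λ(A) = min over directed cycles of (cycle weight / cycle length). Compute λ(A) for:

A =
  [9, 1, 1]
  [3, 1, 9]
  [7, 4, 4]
λ(A) = 1

Enumerate directed cycles and compute their means (weight / length). Sample:
  cycle 0 → 0: weight = 9, length = 1, mean = 9/1 ≈ 9.000
  cycle 1 → 1: weight = 1, length = 1, mean = 1/1 ≈ 1.000
  cycle 2 → 2: weight = 4, length = 1, mean = 4/1 ≈ 4.000
  cycle 0 → 1 → 0: weight = 4, length = 2, mean = 4/2 ≈ 2.000
  cycle 0 → 2 → 0: weight = 8, length = 2, mean = 8/2 ≈ 4.000
  cycle 1 → 0 → 1: weight = 4, length = 2, mean = 4/2 ≈ 2.000
Minimum mean = 1.000, attained e.g. along the cycle 1 → 1 with weight 1 and length 1. So λ(A) = 1/1 = 1.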